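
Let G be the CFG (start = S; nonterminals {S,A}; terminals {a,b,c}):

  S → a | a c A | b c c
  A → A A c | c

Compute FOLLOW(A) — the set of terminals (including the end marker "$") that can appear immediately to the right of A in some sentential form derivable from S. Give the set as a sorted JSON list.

FIRST sets, iterate to fixpoint:
round 1:
  A via A→c: +{c}
  S via S→a: +{a}
  S via S→b c c: +{b}
  FIRST(S)={a,b}  FIRST(A)={c}
round 2: (no change)
  FIRST(S)={a,b}  FIRST(A)={c}

Compute FOLLOW by fixpoint:
seed FOLLOW(S) with $
iter 1:
  A→A A c: FOLLOW(A) ⊇ FIRST(A) = {c}; new: +{c}
  S→a c A: FOLLOW(A) ⊇ FOLLOW(S) ⊇ {$}; new: +{$}
  FOLLOW(S)={$}  FOLLOW(A)={$,c}
iter 2: — fixpoint
  FOLLOW(S)={$}  FOLLOW(A)={$,c}

FOLLOW(A) = ["$", "c"]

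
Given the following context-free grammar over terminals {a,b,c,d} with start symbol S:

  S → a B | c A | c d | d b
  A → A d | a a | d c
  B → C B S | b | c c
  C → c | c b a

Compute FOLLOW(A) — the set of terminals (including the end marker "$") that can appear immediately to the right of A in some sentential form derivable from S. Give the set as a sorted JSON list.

FIRST sets, iterate to fixpoint:
iter 1:
  A via A→a a: +{a}
  A via A→d c: +{d}
  B via B→b: +{b}
  B via B→c c: +{c}
  C via C→c: +{c}
  S via S→a B: +{a}
  S via S→c A: +{c}
  S via S→d b: +{d}
  FIRST(S)={a,c,d}  FIRST(A)={a,d}  FIRST(B)={b,c}  FIRST(C)={c}
iter 2: (stable)
  FIRST(S)={a,c,d}  FIRST(A)={a,d}  FIRST(B)={b,c}  FIRST(C)={c}

FOLLOW sets:
FOLLOW(S) := {$}
iter 1:
  A→A d: FOLLOW(A) ⊇ FIRST(d) = {d}; new: +{d}
  B→C B S: FOLLOW(C) ⊇ FIRST(B) = {b,c}; new: +{b,c}
  B→C B S: FOLLOW(B) ⊇ FIRST(S) = {a,c,d}; new: +{a,c,d}
  B→C B S: FOLLOW(S) ⊇ FOLLOW(B) ⊇ {a,c,d}; new: +{a,c,d}
  S→a B: FOLLOW(B) ⊇ FOLLOW(S) ⊇ {$,a,c,d}; new: +{$}
  S→c A: FOLLOW(A) ⊇ FOLLOW(S) ⊇ {$,a,c,d}; new: +{$,a,c}
  FOLLOW(S)={$,a,c,d}  FOLLOW(A)={$,a,c,d}  FOLLOW(B)={$,a,c,d}  FOLLOW(C)={b,c}
iter 2: (stable)
  FOLLOW(S)={$,a,c,d}  FOLLOW(A)={$,a,c,d}  FOLLOW(B)={$,a,c,d}  FOLLOW(C)={b,c}

FOLLOW(A) = ["$", "a", "c", "d"]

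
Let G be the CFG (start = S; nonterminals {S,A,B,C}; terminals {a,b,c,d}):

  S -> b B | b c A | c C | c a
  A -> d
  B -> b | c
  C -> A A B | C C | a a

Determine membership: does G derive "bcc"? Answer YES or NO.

CNF form of G:
  S -> T1 B | T1 X4 | T2 C | T2 T0
  A -> d
  B -> b | c
  C -> A X3 | C C | T0 T0
  T0 -> a
  T1 -> b
  T2 -> c
  X3 -> A B
  X4 -> T2 A

Fill CYK table bottom-up:
  [0..0]={B,T1}  "b"  orig:{B}
  [1..1]={B,T2}  "c"  orig:{B}
  [2..2]={B,T2}  "c"  orig:{B}
  [0..1]={S}  "bc"
  [1..2]=∅  "cc"
  [0..2]=∅  "bcc"

S ∉ T[0,2] ⇒ NO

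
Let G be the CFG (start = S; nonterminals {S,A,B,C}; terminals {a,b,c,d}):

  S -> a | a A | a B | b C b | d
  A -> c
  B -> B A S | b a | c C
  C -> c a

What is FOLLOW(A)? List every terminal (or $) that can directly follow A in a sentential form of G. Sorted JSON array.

Compute FIRST by fixpoint:
pass 1:
  A via A→c: +{c}
  B via B→b a: +{b}
  B via B→c C: +{c}
  C via C→c a: +{c}
  S via S→a: +{a}
  S via S→b C b: +{b}
  S via S→d: +{d}
  S: {a,b,d}  A: {c}  B: {b,c}  C: {c}
pass 2: (stable)
  S: {a,b,d}  A: {c}  B: {b,c}  C: {c}

FOLLOW sets:
FOLLOW(S) := {$}
iter 1:
  B→B A S: FOLLOW(B) ⊇ FIRST(A) = {c}; new: +{c}
  B→B A S: FOLLOW(A) ⊇ FIRST(S) = {a,b,d}; new: +{a,b,d}
  B→B A S: FOLLOW(S) ⊇ FOLLOW(B) ⊇ {c}; new: +{c}
  B→c C: FOLLOW(C) ⊇ FOLLOW(B) ⊇ {c}; new: +{c}
  S→a A: FOLLOW(A) ⊇ FOLLOW(S) ⊇ {$,c}; new: +{$,c}
  S→a B: FOLLOW(B) ⊇ FOLLOW(S) ⊇ {$,c}; new: +{$}
  S→b C b: FOLLOW(C) ⊇ FIRST(b) = {b}; new: +{b}
  S: {$,c}  A: {$,a,b,c,d}  B: {$,c}  C: {b,c}
iter 2:
  B→c C: FOLLOW(C) ⊇ FOLLOW(B) ⊇ {$,c}; new: +{$}
  S: {$,c}  A: {$,a,b,c,d}  B: {$,c}  C: {$,b,c}
iter 3: (no change)
  S: {$,c}  A: {$,a,b,c,d}  B: {$,c}  C: {$,b,c}

FOLLOW(A) = ["$", "a", "b", "c", "d"]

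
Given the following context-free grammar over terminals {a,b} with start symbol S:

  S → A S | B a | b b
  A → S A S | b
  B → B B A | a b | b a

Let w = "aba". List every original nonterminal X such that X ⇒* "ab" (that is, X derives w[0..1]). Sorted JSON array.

CNF form of G:
  S -> A S | B T0 | T1 T1
  A -> S X2 | b
  B -> B X3 | T0 T1 | T1 T0
  T0 -> a
  T1 -> b
  X2 -> A S
  X3 -> B A

Fill CYK table bottom-up (cells [i..j] with 0 ≤ i ≤ j ≤ 1 only):
  T[0,0] 'a' = {T0}  orig:{}
  T[1,1] 'b' = {A,T1}  orig:{A}
  T[0,1] 'ab' = {B}

Original NTs in T[0,1] deriving "ab": ["B"]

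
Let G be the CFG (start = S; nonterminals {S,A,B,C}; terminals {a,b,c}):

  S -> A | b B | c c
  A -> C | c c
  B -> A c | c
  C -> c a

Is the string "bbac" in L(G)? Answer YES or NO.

Convert to CNF:
  S -> T0 T0 | T0 T1 | T2 B
  A -> T0 T0 | T0 T1
  B -> A T0 | c
  C -> T0 T1
  T0 -> c
  T1 -> a
  T2 -> b

CYK fill:
  cell(0,0) b: {T2}  orig:{}
  cell(1,1) b: {T2}  orig:{}
  cell(2,2) a: {T1}  orig:{}
  cell(3,3) c: {B,T0}  orig:{B}
  cell(0,1) bb: ∅
  cell(1,2) ba: ∅
  cell(2,3) ac: ∅
  cell(0,2) bba: ∅
  cell(1,3) bac: ∅
  cell(0,3) bbac: ∅

S ∉ T[0,3] ⇒ NO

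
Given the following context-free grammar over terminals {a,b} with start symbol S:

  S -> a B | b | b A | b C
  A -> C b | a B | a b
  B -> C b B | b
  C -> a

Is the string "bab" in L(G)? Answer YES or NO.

Convert to CNF:
  S -> T0 A | T0 C | T1 B | b
  A -> C T0 | T1 B | T1 T0
  B -> C X2 | b
  C -> a
  T0 -> b
  T1 -> a
  X2 -> T0 B

CYK table (by increasing span):
  T[0,0] 'b' = {B,S,T0}  orig:{B,S}
  T[1,1] 'a' = {C,T1}  orig:{C}
  T[2,2] 'b' = {B,S,T0}  orig:{B,S}
  T[0,1] 'ba' = {S}
  T[1,2] 'ab' = {A,S}
  T[0,2] 'bab' = {S}

S ∈ T[0,2] ⇒ YES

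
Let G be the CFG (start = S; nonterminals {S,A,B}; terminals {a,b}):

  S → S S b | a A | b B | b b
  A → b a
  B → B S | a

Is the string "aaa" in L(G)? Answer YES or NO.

CNF form of G:
  S -> S X2 | T0 B | T0 T0 | T1 A
  A -> T0 T1
  B -> B S | a
  T0 -> b
  T1 -> a
  X2 -> S T0

CYK fill:
  cell(0,0) a: {B,T1}  orig:{B}
  cell(1,1) a: {B,T1}  orig:{B}
  cell(2,2) a: {B,T1}  orig:{B}
  cell(0,1) aa: ∅
  cell(1,2) aa: ∅
  cell(0,2) aaa: ∅

S ∉ T[0,2] ⇒ NO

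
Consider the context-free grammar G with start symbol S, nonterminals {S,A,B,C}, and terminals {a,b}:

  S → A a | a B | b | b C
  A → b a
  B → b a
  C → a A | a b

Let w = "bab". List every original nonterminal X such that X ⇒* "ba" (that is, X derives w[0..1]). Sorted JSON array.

CNF form of G:
  S -> A T1 | T0 C | T1 B | b
  A -> T0 T1
  B -> T0 T1
  C -> T1 A | T1 T0
  T0 -> b
  T1 -> a

CYK fill — only the sub-triangle for w[0..1]:
  T[0,0] 'b' = {S,T0}  orig:{S}
  T[1,1] 'a' = {T1}  orig:{}
  T[0,1] 'ba' = {A,B}

Original NTs in T[0,1] deriving "ba": ["A", "B"]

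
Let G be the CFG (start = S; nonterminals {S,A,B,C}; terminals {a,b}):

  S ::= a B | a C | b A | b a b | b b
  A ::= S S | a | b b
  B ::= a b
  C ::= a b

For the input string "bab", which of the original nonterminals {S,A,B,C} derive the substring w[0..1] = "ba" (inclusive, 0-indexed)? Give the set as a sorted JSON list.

Convert to CNF:
  S -> T0 A | T0 T0 | T0 X2 | T1 B | T1 C
  A -> S S | T0 T0 | a
  B -> T1 T0
  C -> T1 T0
  T0 -> b
  T1 -> a
  X2 -> T1 T0

CYK fill (cells [i..j] with 0 ≤ i ≤ j ≤ 1 only):
  cell(0,0) b: {T0}  orig:{}
  cell(1,1) a: {A,T1}  orig:{A}
  cell(0,1) ba: {S}

Original NTs in T[0,1] deriving "ba": ["S"]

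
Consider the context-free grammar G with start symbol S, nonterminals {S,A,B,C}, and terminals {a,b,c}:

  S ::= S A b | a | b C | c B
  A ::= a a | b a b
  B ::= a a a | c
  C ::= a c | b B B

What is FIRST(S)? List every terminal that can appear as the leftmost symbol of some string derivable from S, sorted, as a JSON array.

Compute FIRST by fixpoint:
pass 1:
  A via A→a a: +{a}
  A via A→b a b: +{b}
  B via B→a a a: +{a}
  B via B→c: +{c}
  C via C→a c: +{a}
  C via C→b B B: +{b}
  S via S→a: +{a}
  S via S→b C: +{b}
  S via S→c B: +{c}
  FIRST[S]={a,b,c}  FIRST[A]={a,b}  FIRST[B]={a,c}  FIRST[C]={a,b}
pass 2: (no change)
  FIRST[S]={a,b,c}  FIRST[A]={a,b}  FIRST[B]={a,c}  FIRST[C]={a,b}

FIRST(S) = ["a", "b", "c"]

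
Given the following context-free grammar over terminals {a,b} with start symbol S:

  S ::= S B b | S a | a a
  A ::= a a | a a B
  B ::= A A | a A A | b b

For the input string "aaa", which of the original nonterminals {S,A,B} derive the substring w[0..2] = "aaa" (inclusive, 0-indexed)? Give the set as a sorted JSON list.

Convert to CNF:
  S -> S T0 | S X4 | T0 T0
  A -> T0 T0 | T0 X2
  B -> A A | T0 X3 | T1 T1
  T0 -> a
  T1 -> b
  X2 -> T0 B
  X3 -> A A
  X4 -> B T1

CYK table (by increasing span) (cells [i..j] with 0 ≤ i ≤ j ≤ 2 only):
  T[0,0] 'a' = {T0}  orig:{}
  T[1,1] 'a' = {T0}  orig:{}
  T[2,2] 'a' = {T0}  orig:{}
  T[0,1] 'aa' = {A,S}
  T[1,2] 'aa' = {A,S}
  T[0,2] 'aaa' = {S}

Original NTs in T[0,2] deriving "aaa": ["S"]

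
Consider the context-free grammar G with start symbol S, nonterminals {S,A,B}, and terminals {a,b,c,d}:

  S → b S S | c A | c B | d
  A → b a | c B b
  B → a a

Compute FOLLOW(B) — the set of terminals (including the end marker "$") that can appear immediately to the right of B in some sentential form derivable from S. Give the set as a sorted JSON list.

FIRST iteration:
round 1:
  A via A→b a: +{b}
  A via A→c B b: +{c}
  B via B→a a: +{a}
  S via S→b S S: +{b}
  S via S→c A: +{c}
  S via S→d: +{d}
  FIRST[S]={b,c,d}  FIRST[A]={b,c}  FIRST[B]={a}
round 2: — fixpoint
  FIRST[S]={b,c,d}  FIRST[A]={b,c}  FIRST[B]={a}

FOLLOW iteration:
FOLLOW(S) := {$}
iter 1:
  A→c B b: FOLLOW(B) ⊇ FIRST(b) = {b}; new: +{b}
  S→b S S: FOLLOW(S) ⊇ FIRST(S) = {b,c,d}; new: +{b,c,d}
  S→c A: FOLLOW(A) ⊇ FOLLOW(S) ⊇ {$,b,c,d}; new: +{$,b,c,d}
  S→c B: FOLLOW(B) ⊇ FOLLOW(S) ⊇ {$,b,c,d}; new: +{$,c,d}
  FOLLOW[S]={$,b,c,d}  FOLLOW[A]={$,b,c,d}  FOLLOW[B]={$,b,c,d}
iter 2: — fixpoint
  FOLLOW[S]={$,b,c,d}  FOLLOW[A]={$,b,c,d}  FOLLOW[B]={$,b,c,d}

FOLLOW(B) = ["$", "b", "c", "d"]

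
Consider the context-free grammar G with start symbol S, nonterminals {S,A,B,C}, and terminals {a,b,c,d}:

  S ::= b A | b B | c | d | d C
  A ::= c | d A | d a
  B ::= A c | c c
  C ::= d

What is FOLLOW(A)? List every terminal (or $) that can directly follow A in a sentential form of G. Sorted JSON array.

FIRST iteration:
[1]
  A via A→c: +{c}
  A via A→d A: +{d}
  B via B→A c: +{c,d}
  C via C→d: +{d}
  S via S→b A: +{b}
  S via S→c: +{c}
  S via S→d: +{d}
  FIRST(S)={b,c,d}  FIRST(A)={c,d}  FIRST(B)={c,d}  FIRST(C)={d}
[2] (stable)
  FIRST(S)={b,c,d}  FIRST(A)={c,d}  FIRST(B)={c,d}  FIRST(C)={d}

FOLLOW iteration:
FOLLOW(S) := {$}
[1]
  B→A c: FOLLOW(A) ⊇ FIRST(c) = {c}; new: +{c}
  S→b A: FOLLOW(A) ⊇ FOLLOW(S) ⊇ {$}; new: +{$}
  S→b B: FOLLOW(B) ⊇ FOLLOW(S) ⊇ {$}; new: +{$}
  S→d C: FOLLOW(C) ⊇ FOLLOW(S) ⊇ {$}; new: +{$}
  S: {$}  A: {$,c}  B: {$}  C: {$}
[2] done
  S: {$}  A: {$,c}  B: {$}  C: {$}

FOLLOW(A) = ["$", "c"]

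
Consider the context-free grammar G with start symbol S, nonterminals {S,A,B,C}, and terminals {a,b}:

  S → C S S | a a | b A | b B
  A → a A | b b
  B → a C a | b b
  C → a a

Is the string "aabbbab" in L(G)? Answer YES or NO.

CNF form of G:
  S -> C X3 | T0 T0 | T1 A | T1 B
  A -> T0 A | T1 T1
  B -> T0 X2 | T1 T1
  C -> T0 T0
  T0 -> a
  T1 -> b
  X2 -> C T0
  X3 -> S S

CYK table (by increasing span):
  [0..0]={T0}  "a"  orig:{}
  [1..1]={T0}  "a"  orig:{}
  [2..2]={T1}  "b"  orig:{}
  [3..3]={T1}  "b"  orig:{}
  [4..4]={T1}  "b"  orig:{}
  [5..5]={T0}  "a"  orig:{}
  [6..6]={T1}  "b"  orig:{}
  [0..1]={C,S}  "aa"
  [1..2]=∅  "ab"
  [2..3]={A,B}  "bb"
  [3..4]={A,B}  "bb"
  [4..5]=∅  "ba"
  [5..6]=∅  "ab"
  [0..2]=∅  "aab"
  [1..3]={A}  "abb"
  [2..4]={S}  "bbb"
  [3..5]=∅  "bba"
  [4..6]=∅  "bab"
  [0..3]={A}  "aabb"
  [1..4]=∅  "abbb"
  [2..5]=∅  "bbba"
  [3..6]=∅  "bbab"
  [0..4]={X3}  "aabbb"  orig:{}
  [1..5]=∅  "abbba"
  [2..6]=∅  "bbbab"
  [0..5]=∅  "aabbba"
  [1..6]=∅  "abbbab"
  [0..6]=∅  "aabbbab"

S ∉ T[0,6] ⇒ NO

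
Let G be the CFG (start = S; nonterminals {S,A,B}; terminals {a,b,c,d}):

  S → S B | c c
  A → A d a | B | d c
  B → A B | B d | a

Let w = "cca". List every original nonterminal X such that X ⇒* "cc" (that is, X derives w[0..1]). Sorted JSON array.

CNF form of G:
  S -> S B | T2 T2
  A -> A B | A X3 | B T0 | T0 T2 | a
  B -> A B | B T0 | a
  T0 -> d
  T1 -> a
  T2 -> c
  X3 -> T0 T1

Fill CYK table bottom-up, restricted to cells inside w[0..1]:
  cell(0,0) c: {T2}  orig:{}
  cell(1,1) c: {T2}  orig:{}
  cell(0,1) cc: {S}

Original NTs in T[0,1] deriving "cc": ["S"]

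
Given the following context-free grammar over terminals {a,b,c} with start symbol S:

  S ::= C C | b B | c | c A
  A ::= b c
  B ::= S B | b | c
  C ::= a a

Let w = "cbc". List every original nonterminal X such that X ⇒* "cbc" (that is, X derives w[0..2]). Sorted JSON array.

CNF form of G:
  S -> C C | T0 B | T1 A | c
  A -> T0 T1
  B -> S B | b | c
  C -> T2 T2
  T0 -> b
  T1 -> c
  T2 -> a

CYK fill — only the sub-triangle for w[0..2]:
  [0..0]={B,S,T1}  "c"  orig:{B,S}
  [1..1]={B,T0}  "b"  orig:{B}
  [2..2]={B,S,T1}  "c"  orig:{B,S}
  [0..1]={B}  "cb"
  [1..2]={A,S}  "bc"
  [0..2]={S}  "cbc"

Original NTs in T[0,2] deriving "cbc": ["S"]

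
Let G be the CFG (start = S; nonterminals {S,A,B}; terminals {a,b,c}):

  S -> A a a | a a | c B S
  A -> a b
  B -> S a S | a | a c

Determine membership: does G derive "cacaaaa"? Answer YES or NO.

Convert to CNF:
  S -> A X4 | T0 T0 | T2 X5
  A -> T0 T1
  B -> S X3 | T0 T2 | a
  T0 -> a
  T1 -> b
  T2 -> c
  X3 -> T0 S
  X4 -> T0 T0
  X5 -> B S

CYK fill:
  cell(0,0) c: {T2}  orig:{}
  cell(1,1) a: {B,T0}  orig:{B}
  cell(2,2) c: {T2}  orig:{}
  cell(3,3) a: {B,T0}  orig:{B}
  cell(4,4) a: {B,T0}  orig:{B}
  cell(5,5) a: {B,T0}  orig:{B}
  cell(6,6) a: {B,T0}  orig:{B}
  cell(0,1) ca: ∅
  cell(1,2) ac: {B}
  cell(2,3) ca: ∅
  cell(3,4) aa: {S,X4}  orig:{S}
  cell(4,5) aa: {S,X4}  orig:{S}
  cell(5,6) aa: {S,X4}  orig:{S}
  cell(0,2) cac: ∅
  cell(1,3) aca: ∅
  cell(2,4) caa: ∅
  cell(3,5) aaa: {X3,X5}  orig:{}
  cell(4,6) aaa: {X3,X5}  orig:{}
  cell(0,3) caca: ∅
  cell(1,4) acaa: {X5}  orig:{}
  cell(2,5) caaa: {S}
  cell(3,6) aaaa: ∅
  cell(0,4) cacaa: {S}
  cell(1,5) acaaa: {X3,X5}  orig:{}
  cell(2,6) caaaa: ∅
  cell(0,5) cacaaa: {S}
  cell(1,6) acaaaa: ∅
  cell(0,6) cacaaaa: ∅

S ∉ T[0,6] ⇒ NO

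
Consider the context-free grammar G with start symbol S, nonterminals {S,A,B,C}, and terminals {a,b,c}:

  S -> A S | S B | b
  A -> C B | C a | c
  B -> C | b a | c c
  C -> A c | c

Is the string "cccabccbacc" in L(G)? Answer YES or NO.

Convert to CNF:
  S -> A S | S B | b
  A -> C B | C T0 | c
  B -> A T1 | T1 T1 | T2 T0 | c
  C -> A T1 | c
  T0 -> a
  T1 -> c
  T2 -> b

Fill CYK table bottom-up:
  T[0,0] 'c' = {A,B,C,T1}  orig:{A,B,C}
  T[1,1] 'c' = {A,B,C,T1}  orig:{A,B,C}
  T[2,2] 'c' = {A,B,C,T1}  orig:{A,B,C}
  T[3,3] 'a' = {T0}  orig:{}
  T[4,4] 'b' = {S,T2}  orig:{S}
  T[5,5] 'c' = {A,B,C,T1}  orig:{A,B,C}
  T[6,6] 'c' = {A,B,C,T1}  orig:{A,B,C}
  T[7,7] 'b' = {S,T2}  orig:{S}
  T[8,8] 'a' = {T0}  orig:{}
  T[9,9] 'c' = {A,B,C,T1}  orig:{A,B,C}
  T[10,10] 'c' = {A,B,C,T1}  orig:{A,B,C}
  T[0,1] 'cc' = {A,B,C}
  T[1,2] 'cc' = {A,B,C}
  T[2,3] 'ca' = {A}
  T[3,4] 'ab' = ∅
  T[4,5] 'bc' = {S}
  T[5,6] 'cc' = {A,B,C}
  T[6,7] 'cb' = {S}
  T[7,8] 'ba' = {B}
  T[8,9] 'ac' = ∅
  T[9,10] 'cc' = {A,B,C}
  T[0,2] 'ccc' = {A,B,C}
  T[1,3] 'cca' = {A}
  T[2,4] 'cab' = {S}
  T[3,5] 'abc' = ∅
  T[4,6] 'bcc' = {S}
  T[5,7] 'ccb' = {S}
  T[6,8] 'cba' = {A}
  T[7,9] 'bac' = ∅
  T[8,10] 'acc' = ∅
  T[0,3] 'ccca' = {A}
  T[1,4] 'ccab' = {S}
  T[2,5] 'cabc' = {S}
  T[3,6] 'abcc' = ∅
  T[4,7] 'bccb' = ∅
  T[5,8] 'ccba' = {A}
  T[6,9] 'cbac' = {B,C}
  T[7,10] 'bacc' = ∅
  T[0,4] 'cccab' = {S}
  T[1,5] 'ccabc' = {S}
  T[2,6] 'cabcc' = {S}
  T[3,7] 'abccb' = ∅
  T[4,8] 'bccba' = {S}
  T[5,9] 'ccbac' = {A,B,C}
  T[6,10] 'cbacc' = {A}
  T[0,5] 'cccabc' = {S}
  T[1,6] 'ccabcc' = {S}
  T[2,7] 'cabccb' = ∅
  T[3,8] 'abccba' = ∅
  T[4,9] 'bccbac' = {S}
  T[5,10] 'ccbacc' = {A,B,C}
  T[0,6] 'cccabcc' = {S}
  T[1,7] 'ccabccb' = ∅
  T[2,8] 'cabccba' = {S}
  T[3,9] 'abccbac' = ∅
  T[4,10] 'bccbacc' = {S}
  T[0,7] 'cccabccb' = ∅
  T[1,8] 'ccabccba' = {S}
  T[2,9] 'cabccbac' = {S}
  T[3,10] 'abccbacc' = ∅
  T[0,8] 'cccabccba' = {S}
  T[1,9] 'ccabccbac' = {S}
  T[2,10] 'cabccbacc' = {S}
  T[0,9] 'cccabccbac' = {S}
  T[1,10] 'ccabccbacc' = {S}
  T[0,10] 'cccabccbacc' = {S}

S ∈ T[0,10] ⇒ YES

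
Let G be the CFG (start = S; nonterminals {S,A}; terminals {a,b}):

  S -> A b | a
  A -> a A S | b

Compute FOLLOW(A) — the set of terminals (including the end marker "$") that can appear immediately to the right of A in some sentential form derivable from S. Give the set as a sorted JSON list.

Compute FIRST by fixpoint:
iter 1:
  A via A→a A S: +{a}
  A via A→b: +{b}
  S via S→A b: +{a,b}
  FIRST(S)={a,b}  FIRST(A)={a,b}
iter 2: (stable)
  FIRST(S)={a,b}  FIRST(A)={a,b}

Compute FOLLOW by fixpoint:
seed FOLLOW(S) with $
[1]
  A→a A S: FOLLOW(A) ⊇ FIRST(S) = {a,b}; new: +{a,b}
  A→a A S: FOLLOW(S) ⊇ FOLLOW(A) ⊇ {a,b}; new: +{a,b}
  FOLLOW(S)={$,a,b}  FOLLOW(A)={a,b}
[2] — fixpoint
  FOLLOW(S)={$,a,b}  FOLLOW(A)={a,b}

FOLLOW(A) = ["a", "b"]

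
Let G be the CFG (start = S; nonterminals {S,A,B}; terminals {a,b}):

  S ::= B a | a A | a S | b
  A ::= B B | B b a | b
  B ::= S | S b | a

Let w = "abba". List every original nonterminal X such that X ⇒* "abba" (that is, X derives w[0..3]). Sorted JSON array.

Convert to CNF:
  S -> B T1 | T1 A | T1 S | b
  A -> B B | B X2 | b
  B -> B T1 | S T0 | T1 A | T1 S | a | b
  T0 -> b
  T1 -> a
  X2 -> T0 T1

CYK table (by increasing span), restricted to cells inside w[0..3]:
  cell(0,0) a: {B,T1}  orig:{B}
  cell(1,1) b: {A,B,S,T0}  orig:{A,B,S}
  cell(2,2) b: {A,B,S,T0}  orig:{A,B,S}
  cell(3,3) a: {B,T1}  orig:{B}
  cell(0,1) ab: {A,B,S}
  cell(1,2) bb: {A,B}
  cell(2,3) ba: {A,B,S,X2}  orig:{A,B,S}
  cell(0,2) abb: {A,B,S}
  cell(1,3) bba: {A,B,S}
  cell(0,3) abba: {A,B,S}

Original NTs in T[0,3] deriving "abba": ["A", "B", "S"]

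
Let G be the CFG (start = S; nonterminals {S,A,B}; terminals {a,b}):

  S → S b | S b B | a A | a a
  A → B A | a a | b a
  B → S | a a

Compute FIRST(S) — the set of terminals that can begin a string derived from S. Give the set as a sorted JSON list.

Compute FIRST by fixpoint:
pass 1:
  A via A→a a: +{a}
  A via A→b a: +{b}
  B via B→a a: +{a}
  S via S→a A: +{a}
  S: {a}  A: {a,b}  B: {a}
pass 2: done
  S: {a}  A: {a,b}  B: {a}

FIRST(S) = ["a"]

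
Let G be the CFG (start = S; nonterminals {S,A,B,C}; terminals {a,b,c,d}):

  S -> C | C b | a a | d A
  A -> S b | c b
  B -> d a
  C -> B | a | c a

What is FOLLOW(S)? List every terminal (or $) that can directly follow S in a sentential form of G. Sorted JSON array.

FIRST sets, iterate to fixpoint:
iter 1:
  A via A→c b: +{c}
  B via B→d a: +{d}
  C via C→B: +{d}
  C via C→a: +{a}
  C via C→c a: +{c}
  S via S→C: +{a,c,d}
  FIRST[S]={a,c,d}  FIRST[A]={c}  FIRST[B]={d}  FIRST[C]={a,c,d}
iter 2:
  A via A→S b: +{a,d}
  FIRST[S]={a,c,d}  FIRST[A]={a,c,d}  FIRST[B]={d}  FIRST[C]={a,c,d}
iter 3: (stable)
  FIRST[S]={a,c,d}  FIRST[A]={a,c,d}  FIRST[B]={d}  FIRST[C]={a,c,d}

Compute FOLLOW by fixpoint:
initialize: $ ∈ FOLLOW(S)
round 1:
  A→S b: FOLLOW(S) ⊇ FIRST(b) = {b}; new: +{b}
  S→C: FOLLOW(C) ⊇ FOLLOW(S) ⊇ {$,b}; new: +{$,b}
  S→d A: FOLLOW(A) ⊇ FOLLOW(S) ⊇ {$,b}; new: +{$,b}
  FOLLOW(S)={$,b}  FOLLOW(A)={$,b}  FOLLOW(B)={}  FOLLOW(C)={$,b}
round 2:
  C→B: FOLLOW(B) ⊇ FOLLOW(C) ⊇ {$,b}; new: +{$,b}
  FOLLOW(S)={$,b}  FOLLOW(A)={$,b}  FOLLOW(B)={$,b}  FOLLOW(C)={$,b}
round 3: (stable)
  FOLLOW(S)={$,b}  FOLLOW(A)={$,b}  FOLLOW(B)={$,b}  FOLLOW(C)={$,b}

FOLLOW(S) = ["$", "b"]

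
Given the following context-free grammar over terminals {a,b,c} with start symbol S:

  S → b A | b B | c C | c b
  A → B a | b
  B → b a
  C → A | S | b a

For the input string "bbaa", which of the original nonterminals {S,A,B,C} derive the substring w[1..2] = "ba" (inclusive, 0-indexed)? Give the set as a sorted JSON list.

Convert to CNF:
  S -> T1 A | T1 B | T2 C | T2 T1
  A -> B T0 | b
  B -> T1 T0
  C -> B T0 | T1 A | T1 B | T1 T0 | T2 C | T2 T1 | b
  T0 -> a
  T1 -> b
  T2 -> c

CYK table (by increasing span), restricted to cells inside w[1..2]:
  cell(1,1) b: {A,C,T1}  orig:{A,C}
  cell(2,2) a: {T0}  orig:{}
  cell(1,2) ba: {B,C}

Original NTs in T[1,2] deriving "ba": ["B", "C"]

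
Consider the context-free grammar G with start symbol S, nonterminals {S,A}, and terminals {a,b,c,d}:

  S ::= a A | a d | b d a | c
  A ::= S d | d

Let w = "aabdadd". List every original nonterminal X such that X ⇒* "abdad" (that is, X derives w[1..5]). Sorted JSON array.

Convert to CNF:
  S -> T1 A | T1 T0 | T2 X3 | c
  A -> S T0 | d
  T0 -> d
  T1 -> a
  T2 -> b
  X3 -> T0 T1

CYK table (by increasing span) — only the sub-triangle for w[1..5]:
  [1..1]={T1}  "a"  orig:{}
  [2..2]={T2}  "b"  orig:{}
  [3..3]={A,T0}  "d"  orig:{A}
  [4..4]={T1}  "a"  orig:{}
  [5..5]={A,T0}  "d"  orig:{A}
  [1..2]=∅  "ab"
  [2..3]=∅  "bd"
  [3..4]={X3}  "da"  orig:{}
  [4..5]={S}  "ad"
  [1..3]=∅  "abd"
  [2..4]={S}  "bda"
  [3..5]=∅  "dad"
  [1..4]=∅  "abda"
  [2..5]={A}  "bdad"
  [1..5]={S}  "abdad"

Original NTs in T[1,5] deriving "abdad": ["S"]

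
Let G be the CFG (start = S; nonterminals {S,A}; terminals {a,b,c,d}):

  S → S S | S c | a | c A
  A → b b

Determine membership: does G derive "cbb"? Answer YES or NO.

CNF form of G:
  S -> S S | S T1 | T1 A | a
  A -> T0 T0
  T0 -> b
  T1 -> c

CYK fill:
  cell(0,0) c: {T1}  orig:{}
  cell(1,1) b: {T0}  orig:{}
  cell(2,2) b: {T0}  orig:{}
  cell(0,1) cb: ∅
  cell(1,2) bb: {A}
  cell(0,2) cbb: {S}

S ∈ T[0,2] ⇒ YES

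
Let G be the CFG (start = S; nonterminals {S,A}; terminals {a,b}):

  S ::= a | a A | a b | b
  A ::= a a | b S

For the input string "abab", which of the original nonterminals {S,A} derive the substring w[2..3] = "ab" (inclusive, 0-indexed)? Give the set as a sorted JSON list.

CNF form of G:
  S -> T0 A | T0 T1 | a | b
  A -> T0 T0 | T1 S
  T0 -> a
  T1 -> b

Fill CYK table bottom-up (cells [i..j] with 2 ≤ i ≤ j ≤ 3 only):
  T[2,2] 'a' = {S,T0}  orig:{S}
  T[3,3] 'b' = {S,T1}  orig:{S}
  T[2,3] 'ab' = {S}

Original NTs in T[2,3] deriving "ab": ["S"]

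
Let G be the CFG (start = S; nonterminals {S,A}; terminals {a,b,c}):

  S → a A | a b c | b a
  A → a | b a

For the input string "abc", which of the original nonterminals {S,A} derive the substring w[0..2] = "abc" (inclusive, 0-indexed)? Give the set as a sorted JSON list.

Convert to CNF:
  S -> T0 T1 | T1 A | T1 X3
  A -> T0 T1 | a
  T0 -> b
  T1 -> a
  T2 -> c
  X3 -> T0 T2

Fill CYK table bottom-up, restricted to cells inside w[0..2]:
  T[0,0] 'a' = {A,T1}  orig:{A}
  T[1,1] 'b' = {T0}  orig:{}
  T[2,2] 'c' = {T2}  orig:{}
  T[0,1] 'ab' = ∅
  T[1,2] 'bc' = {X3}  orig:{}
  T[0,2] 'abc' = {S}

Original NTs in T[0,2] deriving "abc": ["S"]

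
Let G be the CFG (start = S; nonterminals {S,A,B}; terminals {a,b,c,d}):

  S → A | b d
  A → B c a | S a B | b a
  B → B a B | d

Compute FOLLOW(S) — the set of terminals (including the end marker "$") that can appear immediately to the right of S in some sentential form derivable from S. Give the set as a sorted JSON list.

FIRST iteration:
round 1:
  A via A→b a: +{b}
  B via B→d: +{d}
  S via S→A: +{b}
  S: {b}  A: {b}  B: {d}
round 2:
  A via A→B c a: +{d}
  S via S→A: +{d}
  S: {b,d}  A: {b,d}  B: {d}
round 3: (stable)
  S: {b,d}  A: {b,d}  B: {d}

FOLLOW sets:
initialize: $ ∈ FOLLOW(S)
iter 1:
  A→B c a: FOLLOW(B) ⊇ FIRST(c) = {c}; new: +{c}
  A→S a B: FOLLOW(S) ⊇ FIRST(a) = {a}; new: +{a}
  B→B a B: FOLLOW(B) ⊇ FIRST(a) = {a}; new: +{a}
  S→A: FOLLOW(A) ⊇ FOLLOW(S) ⊇ {$,a}; new: +{$,a}
  FOLLOW[S]={$,a}  FOLLOW[A]={$,a}  FOLLOW[B]={a,c}
iter 2:
  A→S a B: FOLLOW(B) ⊇ FOLLOW(A) ⊇ {$,a}; new: +{$}
  FOLLOW[S]={$,a}  FOLLOW[A]={$,a}  FOLLOW[B]={$,a,c}
iter 3: done
  FOLLOW[S]={$,a}  FOLLOW[A]={$,a}  FOLLOW[B]={$,a,c}

FOLLOW(S) = ["$", "a"]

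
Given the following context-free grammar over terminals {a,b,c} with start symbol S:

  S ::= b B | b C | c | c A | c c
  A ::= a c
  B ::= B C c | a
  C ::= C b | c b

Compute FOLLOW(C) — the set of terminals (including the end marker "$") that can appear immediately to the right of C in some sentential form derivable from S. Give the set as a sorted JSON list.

Compute FIRST by fixpoint:
iter 1:
  A via A→a c: +{a}
  B via B→a: +{a}
  C via C→c b: +{c}
  S via S→b B: +{b}
  S via S→c: +{c}
  S: {b,c}  A: {a}  B: {a}  C: {c}
iter 2: (no change)
  S: {b,c}  A: {a}  B: {a}  C: {c}

FOLLOW iteration:
FOLLOW(S) := {$}
pass 1:
  B→B C c: FOLLOW(B) ⊇ FIRST(C) = {c}; new: +{c}
  B→B C c: FOLLOW(C) ⊇ FIRST(c) = {c}; new: +{c}
  C→C b: FOLLOW(C) ⊇ FIRST(b) = {b}; new: +{b}
  S→b B: FOLLOW(B) ⊇ FOLLOW(S) ⊇ {$}; new: +{$}
  S→b C: FOLLOW(C) ⊇ FOLLOW(S) ⊇ {$}; new: +{$}
  S→c A: FOLLOW(A) ⊇ FOLLOW(S) ⊇ {$}; new: +{$}
  S: {$}  A: {$}  B: {$,c}  C: {$,b,c}
pass 2: done
  S: {$}  A: {$}  B: {$,c}  C: {$,b,c}

FOLLOW(C) = ["$", "b", "c"]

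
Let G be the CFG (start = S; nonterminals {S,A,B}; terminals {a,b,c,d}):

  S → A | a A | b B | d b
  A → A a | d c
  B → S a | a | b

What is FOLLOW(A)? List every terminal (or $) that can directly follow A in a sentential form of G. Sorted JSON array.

FIRST sets, iterate to fixpoint:
iter 1:
  A via A→d c: +{d}
  B via B→a: +{a}
  B via B→b: +{b}
  S via S→A: +{d}
  S via S→a A: +{a}
  S via S→b B: +{b}
  FIRST[S]={a,b,d}  FIRST[A]={d}  FIRST[B]={a,b}
iter 2:
  B via B→S a: +{d}
  FIRST[S]={a,b,d}  FIRST[A]={d}  FIRST[B]={a,b,d}
iter 3: (no change)
  FIRST[S]={a,b,d}  FIRST[A]={d}  FIRST[B]={a,b,d}

Compute FOLLOW by fixpoint:
initialize: $ ∈ FOLLOW(S)
[1]
  A→A a: FOLLOW(A) ⊇ FIRST(a) = {a}; new: +{a}
  B→S a: FOLLOW(S) ⊇ FIRST(a) = {a}; new: +{a}
  S→A: FOLLOW(A) ⊇ FOLLOW(S) ⊇ {$,a}; new: +{$}
  S→b B: FOLLOW(B) ⊇ FOLLOW(S) ⊇ {$,a}; new: +{$,a}
  FOLLOW(S)={$,a}  FOLLOW(A)={$,a}  FOLLOW(B)={$,a}
[2] (stable)
  FOLLOW(S)={$,a}  FOLLOW(A)={$,a}  FOLLOW(B)={$,a}

FOLLOW(A) = ["$", "a"]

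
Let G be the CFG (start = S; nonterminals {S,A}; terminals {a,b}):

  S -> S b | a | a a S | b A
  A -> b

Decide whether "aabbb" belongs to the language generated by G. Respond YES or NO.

CNF form of G:
  S -> S T0 | T0 A | T1 X2 | a
  A -> b
  T0 -> b
  T1 -> a
  X2 -> T1 S

Fill CYK table bottom-up:
  cell(0,0) a: {S,T1}  orig:{S}
  cell(1,1) a: {S,T1}  orig:{S}
  cell(2,2) b: {A,T0}  orig:{A}
  cell(3,3) b: {A,T0}  orig:{A}
  cell(4,4) b: {A,T0}  orig:{A}
  cell(0,1) aa: {X2}  orig:{}
  cell(1,2) ab: {S}
  cell(2,3) bb: {S}
  cell(3,4) bb: {S}
  cell(0,2) aab: {X2}  orig:{}
  cell(1,3) abb: {S,X2}  orig:{S}
  cell(2,4) bbb: {S}
  cell(0,3) aabb: {S,X2}  orig:{S}
  cell(1,4) abbb: {S,X2}  orig:{S}
  cell(0,4) aabbb: {S,X2}  orig:{S}

S ∈ T[0,4] ⇒ YES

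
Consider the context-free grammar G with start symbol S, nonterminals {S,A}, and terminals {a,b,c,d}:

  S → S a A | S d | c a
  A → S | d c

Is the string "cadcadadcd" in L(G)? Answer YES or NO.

Convert to CNF:
  S -> S T1 | S X4 | T2 T0
  A -> S T1 | S X3 | T1 T2 | T2 T0
  T0 -> a
  T1 -> d
  T2 -> c
  X3 -> T0 A
  X4 -> T0 A

Fill CYK table bottom-up:
  cell(0,0) c: {T2}  orig:{}
  cell(1,1) a: {T0}  orig:{}
  cell(2,2) d: {T1}  orig:{}
  cell(3,3) c: {T2}  orig:{}
  cell(4,4) a: {T0}  orig:{}
  cell(5,5) d: {T1}  orig:{}
  cell(6,6) a: {T0}  orig:{}
  cell(7,7) d: {T1}  orig:{}
  cell(8,8) c: {T2}  orig:{}
  cell(9,9) d: {T1}  orig:{}
  cell(0,1) ca: {A,S}
  cell(1,2) ad: ∅
  cell(2,3) dc: {A}
  cell(3,4) ca: {A,S}
  cell(4,5) ad: ∅
  cell(5,6) da: ∅
  cell(6,7) ad: ∅
  cell(7,8) dc: {A}
  cell(8,9) cd: ∅
  cell(0,2) cad: {A,S}
  cell(1,3) adc: {X3,X4}  orig:{}
  cell(2,4) dca: ∅
  cell(3,5) cad: {A,S}
  cell(4,6) ada: ∅
  cell(5,7) dad: ∅
  cell(6,8) adc: {X3,X4}  orig:{}
  cell(7,9) dcd: ∅
  cell(0,3) cadc: ∅
  cell(1,4) adca: ∅
  cell(2,5) dcad: ∅
  cell(3,6) cada: ∅
  cell(4,7) adad: ∅
  cell(5,8) dadc: ∅
  cell(6,9) adcd: ∅
  cell(0,4) cadca: ∅
  cell(1,5) adcad: ∅
  cell(2,6) dcada: ∅
  cell(3,7) cadad: ∅
  cell(4,8) adadc: ∅
  cell(5,9) dadcd: ∅
  cell(0,5) cadcad: ∅
  cell(1,6) adcada: ∅
  cell(2,7) dcadad: ∅
  cell(3,8) cadadc: {A,S}
  cell(4,9) adadcd: ∅
  cell(0,6) cadcada: ∅
  cell(1,7) adcadad: ∅
  cell(2,8) dcadadc: ∅
  cell(3,9) cadadcd: {A,S}
  cell(0,7) cadcadad: ∅
  cell(1,8) adcadadc: ∅
  cell(2,9) dcadadcd: ∅
  cell(0,8) cadcadadc: ∅
  cell(1,9) adcadadcd: ∅
  cell(0,9) cadcadadcd: ∅

S ∉ T[0,9] ⇒ NO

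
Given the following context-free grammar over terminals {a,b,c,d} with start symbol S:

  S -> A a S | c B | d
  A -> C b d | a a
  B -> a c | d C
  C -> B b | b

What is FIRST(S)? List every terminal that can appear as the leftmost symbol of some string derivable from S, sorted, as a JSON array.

FIRST iteration:
iter 1:
  A via A→a a: +{a}
  B via B→a c: +{a}
  B via B→d C: +{d}
  C via C→B b: +{a,d}
  C via C→b: +{b}
  S via S→A a S: +{a}
  S via S→c B: +{c}
  S via S→d: +{d}
  FIRST(S)={a,c,d}  FIRST(A)={a}  FIRST(B)={a,d}  FIRST(C)={a,b,d}
iter 2:
  A via A→C b d: +{b,d}
  S via S→A a S: +{b}
  FIRST(S)={a,b,c,d}  FIRST(A)={a,b,d}  FIRST(B)={a,d}  FIRST(C)={a,b,d}
iter 3: — fixpoint
  FIRST(S)={a,b,c,d}  FIRST(A)={a,b,d}  FIRST(B)={a,d}  FIRST(C)={a,b,d}

FIRST(S) = ["a", "b", "c", "d"]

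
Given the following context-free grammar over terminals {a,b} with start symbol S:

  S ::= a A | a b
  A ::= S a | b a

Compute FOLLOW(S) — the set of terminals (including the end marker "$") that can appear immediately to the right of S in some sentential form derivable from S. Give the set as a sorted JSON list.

FIRST iteration:
iter 1:
  A via A→b a: +{b}
  S via S→a A: +{a}
  S: {a}  A: {b}
iter 2:
  A via A→S a: +{a}
  S: {a}  A: {a,b}
iter 3: (no change)
  S: {a}  A: {a,b}

Compute FOLLOW by fixpoint:
FOLLOW(S) := {$}
iter 1:
  A→S a: FOLLOW(S) ⊇ FIRST(a) = {a}; new: +{a}
  S→a A: FOLLOW(A) ⊇ FOLLOW(S) ⊇ {$,a}; new: +{$,a}
  FOLLOW(S)={$,a}  FOLLOW(A)={$,a}
iter 2: done
  FOLLOW(S)={$,a}  FOLLOW(A)={$,a}

FOLLOW(S) = ["$", "a"]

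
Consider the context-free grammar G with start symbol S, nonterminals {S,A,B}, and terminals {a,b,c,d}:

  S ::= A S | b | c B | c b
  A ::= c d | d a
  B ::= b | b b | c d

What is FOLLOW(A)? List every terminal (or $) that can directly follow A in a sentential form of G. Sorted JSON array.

Compute FIRST by fixpoint:
round 1:
  A via A→c d: +{c}
  A via A→d a: +{d}
  B via B→b: +{b}
  B via B→c d: +{c}
  S via S→A S: +{c,d}
  S via S→b: +{b}
  FIRST(S)={b,c,d}  FIRST(A)={c,d}  FIRST(B)={b,c}
round 2: (stable)
  FIRST(S)={b,c,d}  FIRST(A)={c,d}  FIRST(B)={b,c}

Compute FOLLOW by fixpoint:
FOLLOW(S) := {$}
round 1:
  S→A S: FOLLOW(A) ⊇ FIRST(S) = {b,c,d}; new: +{b,c,d}
  S→c B: FOLLOW(B) ⊇ FOLLOW(S) ⊇ {$}; new: +{$}
  FOLLOW[S]={$}  FOLLOW[A]={b,c,d}  FOLLOW[B]={$}
round 2: (no change)
  FOLLOW[S]={$}  FOLLOW[A]={b,c,d}  FOLLOW[B]={$}

FOLLOW(A) = ["b", "c", "d"]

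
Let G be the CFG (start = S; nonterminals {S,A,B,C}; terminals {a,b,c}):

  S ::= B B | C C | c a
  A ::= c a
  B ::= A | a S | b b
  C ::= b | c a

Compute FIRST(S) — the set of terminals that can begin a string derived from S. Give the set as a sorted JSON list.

FIRST sets, iterate to fixpoint:
pass 1:
  A via A→c a: +{c}
  B via B→A: +{c}
  B via B→a S: +{a}
  B via B→b b: +{b}
  C via C→b: +{b}
  C via C→c a: +{c}
  S via S→B B: +{a,b,c}
  FIRST(S)={a,b,c}  FIRST(A)={c}  FIRST(B)={a,b,c}  FIRST(C)={b,c}
pass 2: done
  FIRST(S)={a,b,c}  FIRST(A)={c}  FIRST(B)={a,b,c}  FIRST(C)={b,c}

FIRST(S) = ["a", "b", "c"]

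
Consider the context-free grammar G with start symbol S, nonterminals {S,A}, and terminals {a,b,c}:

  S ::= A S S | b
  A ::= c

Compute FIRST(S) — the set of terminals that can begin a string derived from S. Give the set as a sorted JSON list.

Compute FIRST by fixpoint:
round 1:
  A via A→c: +{c}
  S via S→A S S: +{c}
  S via S→b: +{b}
  FIRST(S)={b,c}  FIRST(A)={c}
round 2: done
  FIRST(S)={b,c}  FIRST(A)={c}

FIRST(S) = ["b", "c"]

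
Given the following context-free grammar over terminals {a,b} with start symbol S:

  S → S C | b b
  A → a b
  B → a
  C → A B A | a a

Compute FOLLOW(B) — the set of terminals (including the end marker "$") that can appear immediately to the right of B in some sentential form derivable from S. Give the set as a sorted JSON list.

FIRST sets, iterate to fixpoint:
iter 1:
  A via A→a b: +{a}
  B via B→a: +{a}
  C via C→A B A: +{a}
  S via S→b b: +{b}
  FIRST(S)={b}  FIRST(A)={a}  FIRST(B)={a}  FIRST(C)={a}
iter 2: — fixpoint
  FIRST(S)={b}  FIRST(A)={a}  FIRST(B)={a}  FIRST(C)={a}

FOLLOW iteration:
FOLLOW(S) := {$}
round 1:
  C→A B A: FOLLOW(A) ⊇ FIRST(B) = {a}; new: +{a}
  C→A B A: FOLLOW(B) ⊇ FIRST(A) = {a}; new: +{a}
  S→S C: FOLLOW(S) ⊇ FIRST(C) = {a}; new: +{a}
  S→S C: FOLLOW(C) ⊇ FOLLOW(S) ⊇ {$,a}; new: +{$,a}
  FOLLOW[S]={$,a}  FOLLOW[A]={a}  FOLLOW[B]={a}  FOLLOW[C]={$,a}
round 2:
  C→A B A: FOLLOW(A) ⊇ FOLLOW(C) ⊇ {$,a}; new: +{$}
  FOLLOW[S]={$,a}  FOLLOW[A]={$,a}  FOLLOW[B]={a}  FOLLOW[C]={$,a}
round 3: (no change)
  FOLLOW[S]={$,a}  FOLLOW[A]={$,a}  FOLLOW[B]={a}  FOLLOW[C]={$,a}

FOLLOW(B) = ["a"]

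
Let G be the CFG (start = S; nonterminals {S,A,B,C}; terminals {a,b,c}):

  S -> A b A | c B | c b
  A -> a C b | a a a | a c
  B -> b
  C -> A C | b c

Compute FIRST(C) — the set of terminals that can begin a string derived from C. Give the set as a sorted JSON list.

Compute FIRST by fixpoint:
[1]
  A via A→a C b: +{a}
  B via B→b: +{b}
  C via C→A C: +{a}
  C via C→b c: +{b}
  S via S→A b A: +{a}
  S via S→c B: +{c}
  S: {a,c}  A: {a}  B: {b}  C: {a,b}
[2] (no change)
  S: {a,c}  A: {a}  B: {b}  C: {a,b}

FIRST(C) = ["a", "b"]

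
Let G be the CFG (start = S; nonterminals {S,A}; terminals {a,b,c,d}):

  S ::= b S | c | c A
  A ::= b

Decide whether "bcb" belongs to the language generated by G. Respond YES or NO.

CNF form of G:
  S -> T0 S | T1 A | c
  A -> b
  T0 -> b
  T1 -> c

CYK table (by increasing span):
  cell(0,0) b: {A,T0}  orig:{A}
  cell(1,1) c: {S,T1}  orig:{S}
  cell(2,2) b: {A,T0}  orig:{A}
  cell(0,1) bc: {S}
  cell(1,2) cb: {S}
  cell(0,2) bcb: {S}

S ∈ T[0,2] ⇒ YES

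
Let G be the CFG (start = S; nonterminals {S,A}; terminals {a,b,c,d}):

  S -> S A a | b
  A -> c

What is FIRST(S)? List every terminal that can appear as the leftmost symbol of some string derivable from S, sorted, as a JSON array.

FIRST iteration:
iter 1:
  A via A→c: +{c}
  S via S→b: +{b}
  FIRST(S)={b}  FIRST(A)={c}
iter 2: (stable)
  FIRST(S)={b}  FIRST(A)={c}

FIRST(S) = ["b"]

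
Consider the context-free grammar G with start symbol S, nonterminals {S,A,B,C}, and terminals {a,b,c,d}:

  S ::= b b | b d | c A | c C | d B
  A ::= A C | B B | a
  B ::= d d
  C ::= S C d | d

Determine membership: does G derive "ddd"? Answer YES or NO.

Convert to CNF:
  S -> T0 B | T1 T0 | T1 T1 | T2 A | T2 C
  A -> A C | B B | a
  B -> T0 T0
  C -> S X3 | d
  T0 -> d
  T1 -> b
  T2 -> c
  X3 -> C T0

Fill CYK table bottom-up:
  T[0,0] 'd' = {C,T0}  orig:{C}
  T[1,1] 'd' = {C,T0}  orig:{C}
  T[2,2] 'd' = {C,T0}  orig:{C}
  T[0,1] 'dd' = {B,X3}  orig:{B}
  T[1,2] 'dd' = {B,X3}  orig:{B}
  T[0,2] 'ddd' = {S}

S ∈ T[0,2] ⇒ YES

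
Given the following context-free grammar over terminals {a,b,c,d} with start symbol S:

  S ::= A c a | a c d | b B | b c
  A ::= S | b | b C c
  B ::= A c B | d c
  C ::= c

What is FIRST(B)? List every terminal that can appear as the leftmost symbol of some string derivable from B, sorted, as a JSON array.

Compute FIRST by fixpoint:
iter 1:
  A via A→b: +{b}
  B via B→A c B: +{b}
  B via B→d c: +{d}
  C via C→c: +{c}
  S via S→A c a: +{b}
  S via S→a c d: +{a}
  S: {a,b}  A: {b}  B: {b,d}  C: {c}
iter 2:
  A via A→S: +{a}
  B via B→A c B: +{a}
  S: {a,b}  A: {a,b}  B: {a,b,d}  C: {c}
iter 3: (stable)
  S: {a,b}  A: {a,b}  B: {a,b,d}  C: {c}

FIRST(B) = ["a", "b", "d"]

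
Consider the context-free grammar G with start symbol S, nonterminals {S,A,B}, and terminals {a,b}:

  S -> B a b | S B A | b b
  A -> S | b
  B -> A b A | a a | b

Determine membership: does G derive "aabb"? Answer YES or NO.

Convert to CNF:
  S -> B X5 | S X6 | T1 T1
  A -> B X2 | S X3 | T1 T1 | b
  B -> A X4 | T0 T0 | b
  T0 -> a
  T1 -> b
  X2 -> T0 T1
  X3 -> B A
  X4 -> T1 A
  X5 -> T0 T1
  X6 -> B A

Fill CYK table bottom-up:
  cell(0,0) a: {T0}  orig:{}
  cell(1,1) a: {T0}  orig:{}
  cell(2,2) b: {A,B,T1}  orig:{A,B}
  cell(3,3) b: {A,B,T1}  orig:{A,B}
  cell(0,1) aa: {B}
  cell(1,2) ab: {X2,X5}  orig:{}
  cell(2,3) bb: {A,S,X3,X4,X6}  orig:{A,S}
  cell(0,2) aab: {X3,X6}  orig:{}
  cell(1,3) abb: ∅
  cell(0,3) aabb: {X3,X6}  orig:{}

S ∉ T[0,3] ⇒ NO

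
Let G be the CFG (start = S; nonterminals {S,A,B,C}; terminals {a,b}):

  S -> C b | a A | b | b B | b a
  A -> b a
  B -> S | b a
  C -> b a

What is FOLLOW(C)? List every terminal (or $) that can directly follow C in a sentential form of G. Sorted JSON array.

Compute FIRST by fixpoint:
[1]
  A via A→b a: +{b}
  B via B→b a: +{b}
  C via C→b a: +{b}
  S via S→C b: +{b}
  S via S→a A: +{a}
  FIRST[S]={a,b}  FIRST[A]={b}  FIRST[B]={b}  FIRST[C]={b}
[2]
  B via B→S: +{a}
  FIRST[S]={a,b}  FIRST[A]={b}  FIRST[B]={a,b}  FIRST[C]={b}
[3] (no change)
  FIRST[S]={a,b}  FIRST[A]={b}  FIRST[B]={a,b}  FIRST[C]={b}

Compute FOLLOW by fixpoint:
FOLLOW(S) := {$}
[1]
  S→C b: FOLLOW(C) ⊇ FIRST(b) = {b}; new: +{b}
  S→a A: FOLLOW(A) ⊇ FOLLOW(S) ⊇ {$}; new: +{$}
  S→b B: FOLLOW(B) ⊇ FOLLOW(S) ⊇ {$}; new: +{$}
  FOLLOW(S)={$}  FOLLOW(A)={$}  FOLLOW(B)={$}  FOLLOW(C)={b}
[2] (no change)
  FOLLOW(S)={$}  FOLLOW(A)={$}  FOLLOW(B)={$}  FOLLOW(C)={b}

FOLLOW(C) = ["b"]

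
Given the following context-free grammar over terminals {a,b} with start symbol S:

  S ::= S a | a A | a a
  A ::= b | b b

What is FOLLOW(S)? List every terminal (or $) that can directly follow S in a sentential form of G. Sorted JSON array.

FIRST iteration:
round 1:
  A via A→b: +{b}
  S via S→a A: +{a}
  FIRST(S)={a}  FIRST(A)={b}
round 2: (no change)
  FIRST(S)={a}  FIRST(A)={b}

FOLLOW iteration:
initialize: $ ∈ FOLLOW(S)
pass 1:
  S→S a: FOLLOW(S) ⊇ FIRST(a) = {a}; new: +{a}
  S→a A: FOLLOW(A) ⊇ FOLLOW(S) ⊇ {$,a}; new: +{$,a}
  FOLLOW[S]={$,a}  FOLLOW[A]={$,a}
pass 2: (stable)
  FOLLOW[S]={$,a}  FOLLOW[A]={$,a}

FOLLOW(S) = ["$", "a"]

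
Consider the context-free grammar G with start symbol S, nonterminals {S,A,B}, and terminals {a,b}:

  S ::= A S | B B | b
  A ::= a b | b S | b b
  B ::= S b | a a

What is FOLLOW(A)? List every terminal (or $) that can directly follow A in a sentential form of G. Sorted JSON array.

FIRST sets, iterate to fixpoint:
[1]
  A via A→a b: +{a}
  A via A→b S: +{b}
  B via B→a a: +{a}
  S via S→A S: +{a,b}
  S: {a,b}  A: {a,b}  B: {a}
[2]
  B via B→S b: +{b}
  S: {a,b}  A: {a,b}  B: {a,b}
[3] (stable)
  S: {a,b}  A: {a,b}  B: {a,b}

Compute FOLLOW by fixpoint:
initialize: $ ∈ FOLLOW(S)
round 1:
  B→S b: FOLLOW(S) ⊇ FIRST(b) = {b}; new: +{b}
  S→A S: FOLLOW(A) ⊇ FIRST(S) = {a,b}; new: +{a,b}
  S→B B: FOLLOW(B) ⊇ FIRST(B) = {a,b}; new: +{a,b}
  S→B B: FOLLOW(B) ⊇ FOLLOW(S) ⊇ {$,b}; new: +{$}
  S: {$,b}  A: {a,b}  B: {$,a,b}
round 2:
  A→b S: FOLLOW(S) ⊇ FOLLOW(A) ⊇ {a,b}; new: +{a}
  S: {$,a,b}  A: {a,b}  B: {$,a,b}
round 3: — fixpoint
  S: {$,a,b}  A: {a,b}  B: {$,a,b}

FOLLOW(A) = ["a", "b"]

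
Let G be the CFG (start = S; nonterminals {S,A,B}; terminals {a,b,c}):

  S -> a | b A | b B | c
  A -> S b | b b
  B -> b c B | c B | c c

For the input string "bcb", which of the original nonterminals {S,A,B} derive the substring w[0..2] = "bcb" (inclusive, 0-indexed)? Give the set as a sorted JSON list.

Convert to CNF:
  S -> T0 A | T0 B | a | c
  A -> S T0 | T0 T0
  B -> T0 X2 | T1 B | T1 T1
  T0 -> b
  T1 -> c
  X2 -> T1 B

CYK fill, restricted to cells inside w[0..2]:
  cell(0,0) b: {T0}  orig:{}
  cell(1,1) c: {S,T1}  orig:{S}
  cell(2,2) b: {T0}  orig:{}
  cell(0,1) bc: ∅
  cell(1,2) cb: {A}
  cell(0,2) bcb: {S}

Original NTs in T[0,2] deriving "bcb": ["S"]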